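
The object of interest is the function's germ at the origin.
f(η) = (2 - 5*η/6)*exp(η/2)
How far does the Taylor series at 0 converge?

The radius of convergence is infinite.

The factor exp(η/2) is entire and contributes no finite singular point.
The polynomial part has no poles.
No finite singular points: the Taylor series at 0 converges everywhere.


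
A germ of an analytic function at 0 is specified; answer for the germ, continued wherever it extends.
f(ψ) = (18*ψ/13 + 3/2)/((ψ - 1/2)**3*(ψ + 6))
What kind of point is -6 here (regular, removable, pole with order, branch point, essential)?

The denominator factor ψ + 6 vanishes at -6 and appears to the power 1; the numerator there equals -177/26, nonzero, and no other factor vanishes.
Hence a pole whose order is the multiplicity, 1.

The point is a pole of order 1.


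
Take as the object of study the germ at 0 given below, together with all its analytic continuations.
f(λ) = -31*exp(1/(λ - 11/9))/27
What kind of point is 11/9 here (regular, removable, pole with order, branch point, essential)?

The exponent 1/(λ - (11/9)) has a pole at 11/9, so exp(1/(λ - (11/9))) takes every nonzero value near it: an essential singularity (not a pole of any order).

The point is an essential singularity.


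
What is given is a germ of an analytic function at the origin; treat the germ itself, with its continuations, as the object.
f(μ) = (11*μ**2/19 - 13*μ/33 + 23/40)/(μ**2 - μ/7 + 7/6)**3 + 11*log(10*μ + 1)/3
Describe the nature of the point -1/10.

The term (11/3)*log(1 - μ/(-1/10)) has argument 1 - -1/10/(-1/10) = 0 at -1/10: a logarithmic (infinitely-sheeted) branch point; the remaining terms are analytic or single-valued there.

The point is a logarithmic branch point.


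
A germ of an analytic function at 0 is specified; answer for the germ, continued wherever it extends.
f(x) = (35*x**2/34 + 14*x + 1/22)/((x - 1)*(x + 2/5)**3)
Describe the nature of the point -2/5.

The denominator factor x + 2/5 vanishes at -2/5 and appears to the power 3; the numerator there equals -10079/1870, nonzero, and no other factor vanishes.
Hence a pole whose order is the multiplicity, 3.

The point is a pole of order 3.


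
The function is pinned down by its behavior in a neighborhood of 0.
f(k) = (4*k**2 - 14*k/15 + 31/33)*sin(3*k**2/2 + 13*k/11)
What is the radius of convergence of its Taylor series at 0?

The factor sin(3*k**2/2 + 13*k/11) is entire and contributes no finite singular point.
The polynomial part has no poles.
No finite singular points: the Taylor series at 0 converges everywhere.

The radius of convergence is infinite.


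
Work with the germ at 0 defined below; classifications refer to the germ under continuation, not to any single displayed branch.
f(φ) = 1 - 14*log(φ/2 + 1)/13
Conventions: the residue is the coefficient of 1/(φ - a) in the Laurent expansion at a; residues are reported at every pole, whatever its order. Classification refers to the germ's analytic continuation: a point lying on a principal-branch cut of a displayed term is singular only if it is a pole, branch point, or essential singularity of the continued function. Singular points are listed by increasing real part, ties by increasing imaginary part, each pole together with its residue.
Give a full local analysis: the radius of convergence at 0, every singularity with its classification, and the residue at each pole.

Branch term (-14/13)*log(1 - φ/(-2)): its argument vanishes at φ = -2, a logarithmic branch point, modulus 2.
The radius of convergence is the smallest modulus among the singular points: 2.

Radius of convergence at 0: 2.
At -2: a logarithmic branch point.


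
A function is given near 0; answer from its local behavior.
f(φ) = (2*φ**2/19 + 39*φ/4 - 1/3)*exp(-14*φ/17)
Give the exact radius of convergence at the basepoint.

The factor exp(-14*φ/17) is entire and contributes no finite singular point.
The polynomial part has no poles.
No finite singular points: the Taylor series at 0 converges everywhere.

The radius of convergence is infinite.


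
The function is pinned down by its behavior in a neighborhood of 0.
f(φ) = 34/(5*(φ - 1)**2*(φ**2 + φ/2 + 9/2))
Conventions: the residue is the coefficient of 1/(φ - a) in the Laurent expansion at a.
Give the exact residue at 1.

The residue is -17/36.

At the order-2 pole 1 set g(φ) = (φ - (1))^2*f(φ) = 34/(5*(φ**2 + φ/2 + 9/2)).
Order-2 pole: residue = g'(a); g'(1) = -17/36, so the residue is -17/36.


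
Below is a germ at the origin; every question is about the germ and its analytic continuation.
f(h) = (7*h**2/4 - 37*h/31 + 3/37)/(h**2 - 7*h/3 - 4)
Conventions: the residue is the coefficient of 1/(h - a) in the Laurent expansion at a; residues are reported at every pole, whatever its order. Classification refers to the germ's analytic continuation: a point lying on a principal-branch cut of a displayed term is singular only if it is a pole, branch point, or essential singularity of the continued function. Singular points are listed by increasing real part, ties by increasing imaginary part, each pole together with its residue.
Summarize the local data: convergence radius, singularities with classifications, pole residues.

Denominator factor (h**2 - 7*h/3 - 4): discriminant 193/9, real irrational roots 7/6 + (1/6)*sqrt(193) and 7/6 - (1/6)*sqrt(193); poles of order 1, moduli 7/6 + (1/6)*sqrt(193) and -7/6 + (1/6)*sqrt(193).
The radius of convergence is the smallest modulus among the singular points: -7/6 + (1/6)*sqrt(193).
The factor h**2 - 7*h/3 - 4 splits as (h - a)(h - a') with a = 7/6 - (1/6)*sqrt(193), a' = 7/6 + (1/6)*sqrt(193). At the order-1 pole a set g(h) = (h - a)*f(h) = [7*h**2/4 - 37*h/31 + 3/37] / (h - a').
Simple pole: residue = g(a) at a = 7/6 - (1/6)*sqrt(193), which is 1075/744 - (863209/5312904)*sqrt(193).
The factor h**2 - 7*h/3 - 4 splits as (h - a)(h - a') with a = 7/6 + (1/6)*sqrt(193), a' = 7/6 - (1/6)*sqrt(193). At the order-1 pole a set g(h) = (h - a)*f(h) = [7*h**2/4 - 37*h/31 + 3/37] / (h - a').
Simple pole: residue = g(a) at a = 7/6 + (1/6)*sqrt(193), which is 1075/744 + (863209/5312904)*sqrt(193).
List the singular points by increasing real part (a conjugate pair: the negative imaginary part first).

Radius of convergence at 0: -7/6 + (1/6)*sqrt(193).
At 7/6 - (1/6)*sqrt(193): a pole of order 1; residue 1075/744 - (863209/5312904)*sqrt(193).
At 7/6 + (1/6)*sqrt(193): a pole of order 1; residue 1075/744 + (863209/5312904)*sqrt(193).


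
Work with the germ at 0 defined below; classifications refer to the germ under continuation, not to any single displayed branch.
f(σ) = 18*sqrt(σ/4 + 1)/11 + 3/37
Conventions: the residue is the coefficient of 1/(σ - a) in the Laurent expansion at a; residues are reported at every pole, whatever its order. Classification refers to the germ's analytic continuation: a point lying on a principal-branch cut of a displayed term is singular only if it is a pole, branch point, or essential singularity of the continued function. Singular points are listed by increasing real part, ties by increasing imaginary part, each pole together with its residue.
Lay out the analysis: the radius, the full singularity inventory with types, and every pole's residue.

Radius of convergence at 0: 4.
At -4: an algebraic (square-root) branch point.

Branch term (18/11)*sqrt(1 - σ/(-4)): its argument vanishes at σ = -4, a square-root branch point, modulus 4.
The radius of convergence is the smallest modulus among the singular points: 4.


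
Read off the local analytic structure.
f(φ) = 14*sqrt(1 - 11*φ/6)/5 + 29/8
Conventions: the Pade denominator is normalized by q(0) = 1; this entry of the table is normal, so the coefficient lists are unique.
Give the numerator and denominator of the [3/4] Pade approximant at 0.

The Pade approximant has numerator coefficients [257/40, -2902251/148640, 62314879/3567360, -20426857/4756480]; denominator coefficients [1, -29425/11148, 494285/267552, -789283/3210624, -102487/9631872].

Taylor coefficients needed (expand at 0): a_0 = 257/40, a_1 = -77/30, a_2 = -847/720, a_3 = -9317/8640, a_4 = -102487/82944, a_5 = -7891499/4976640, a_6 = -86806489/39813120, a_7 = -1500512167/477757440.
Write the denominator as Q(φ) = 1 + q1*φ + q2*φ^2 + q3*φ^3 + q4*φ^4. Requiring Q*f - P = O(φ^8) with deg P <= 3 kills the coefficients of φ^4..φ^7 in Q*f:
  φ^4: a_4 + q1*a_3 + q2*a_2 + q3*a_1 + q4*a_0 = 0, i.e. -102487/82944 + (-9317/8640)*q1 + (-847/720)*q2 + (-77/30)*q3 + (257/40)*q4 = 0.
  φ^5: a_5 + q1*a_4 + q2*a_3 + q3*a_2 + q4*a_1 = 0, i.e. -7891499/4976640 + (-102487/82944)*q1 + (-9317/8640)*q2 + (-847/720)*q3 + (-77/30)*q4 = 0.
  φ^6: a_6 + q1*a_5 + q2*a_4 + q3*a_3 + q4*a_2 = 0, i.e. -86806489/39813120 + (-7891499/4976640)*q1 + (-102487/82944)*q2 + (-9317/8640)*q3 + (-847/720)*q4 = 0.
  φ^7: a_7 + q1*a_6 + q2*a_5 + q3*a_4 + q4*a_3 = 0, i.e. -1500512167/477757440 + (-86806489/39813120)*q1 + (-7891499/4976640)*q2 + (-102487/82944)*q3 + (-9317/8640)*q4 = 0.
Solving this linear system: q1 = -29425/11148, q2 = 494285/267552, q3 = -789283/3210624, q4 = -102487/9631872.
The numerator is Q*f truncated at degree 3: P0 = a_0 = 257/40; P1 = a_1 + q1*a_0 = -2902251/148640; P2 = a_2 + q1*a_1 + q2*a_0 = 62314879/3567360; P3 = a_3 + q1*a_2 + q2*a_1 + q3*a_0 = -20426857/4756480.


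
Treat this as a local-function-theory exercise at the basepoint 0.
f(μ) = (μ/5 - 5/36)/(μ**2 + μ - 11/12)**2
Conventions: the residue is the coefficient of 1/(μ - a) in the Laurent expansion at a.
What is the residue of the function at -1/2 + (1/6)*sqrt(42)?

The residue is (43/5880)*sqrt(42).

The factor μ**2 + μ - 11/12 splits as (μ - a)(μ - a') with a = -1/2 + (1/6)*sqrt(42), a' = -1/2 - (1/6)*sqrt(42). At the order-2 pole a set g(μ) = (μ - a)^2*f(μ) = [μ/5 - 5/36] / (μ - a')^2.
Order-2 pole: residue = g'(a); g'(-1/2 + (1/6)*sqrt(42)) = (43/5880)*sqrt(42), so the residue is (43/5880)*sqrt(42).


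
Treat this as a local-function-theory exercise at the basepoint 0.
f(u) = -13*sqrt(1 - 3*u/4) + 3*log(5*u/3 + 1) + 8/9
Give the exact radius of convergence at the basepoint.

Branch term (3)*log(1 - u/(-3/5)): its argument vanishes at u = -3/5, a logarithmic branch point, modulus 3/5.
Branch term (-13)*sqrt(1 - u/(4/3)): its argument vanishes at u = 4/3, a square-root branch point, modulus 4/3.
The radius of convergence is the smallest modulus among the singular points: 3/5.

The radius of convergence is 3/5.


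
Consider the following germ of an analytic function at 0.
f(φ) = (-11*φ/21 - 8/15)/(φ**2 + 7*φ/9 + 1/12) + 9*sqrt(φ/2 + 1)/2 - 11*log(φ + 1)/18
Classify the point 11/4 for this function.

The point is a regular point.

Denominator factors: φ**2 + 7*φ/9 + 1/12 = 1409/144 at φ = 11/4 — none vanishes.
Branch term log(1 - φ/(-1)): argument at 11/4 is 15/4, nonzero, so 11/4 is not its branch point (a point on a principal cut is still regular for the continued germ).
Branch term sqrt(1 - φ/(-2)): argument at 11/4 is 19/8, nonzero, so 11/4 is not its branch point (a point on a principal cut is still regular for the continued germ).
So the germ continues analytically to 11/4.


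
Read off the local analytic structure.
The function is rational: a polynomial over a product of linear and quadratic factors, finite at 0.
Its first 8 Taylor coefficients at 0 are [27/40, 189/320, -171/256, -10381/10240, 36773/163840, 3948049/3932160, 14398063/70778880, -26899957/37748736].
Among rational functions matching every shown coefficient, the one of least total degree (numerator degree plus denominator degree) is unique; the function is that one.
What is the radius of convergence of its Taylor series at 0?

The radius of convergence is sqrt(2).

No rational of total degree below 6 reproduces all 8 coefficients; solving the [0/6] Pade equations on them gives f(x) = 27/(5*(x**2 - 7*x/12 + 2)**3), whose expansion matches every shown term.
Denominator factor (x**2 - 7*x/12 + 2)^3: discriminant -1103/144, complex-conjugate roots (7/24) + ((1/24)*sqrt(1103))*i and (7/24) - ((1/24)*sqrt(1103))*i; poles of order 3, moduli sqrt(2) and sqrt(2).
The radius of convergence is the smallest modulus among the singular points: sqrt(2).


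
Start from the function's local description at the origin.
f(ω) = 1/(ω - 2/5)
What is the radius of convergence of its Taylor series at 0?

The radius of convergence is 2/5.

Denominator factor (ω - 2/5): pole of order 1 at 2/5, modulus 2/5.
The radius of convergence is the smallest modulus among the singular points: 2/5.


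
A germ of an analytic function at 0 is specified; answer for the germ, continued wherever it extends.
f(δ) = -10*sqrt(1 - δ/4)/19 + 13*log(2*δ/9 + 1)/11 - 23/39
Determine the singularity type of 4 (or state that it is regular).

The point is an algebraic (square-root) branch point.

The term (-10/19)*sqrt(1 - δ/(4)) has argument 1 - 4/(4) = 0 at 4: a square-root (algebraic, two-sheeted) branch point; the remaining terms are analytic or single-valued there.


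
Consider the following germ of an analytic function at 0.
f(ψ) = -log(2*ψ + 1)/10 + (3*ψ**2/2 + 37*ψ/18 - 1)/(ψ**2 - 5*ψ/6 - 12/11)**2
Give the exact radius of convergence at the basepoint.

The radius of convergence is 1/2.

Denominator factor (ψ**2 - 5*ψ/6 - 12/11)^2: discriminant 2003/396, real irrational roots 5/12 + (1/132)*sqrt(22033) and 5/12 - (1/132)*sqrt(22033); poles of order 2, moduli 5/12 + (1/132)*sqrt(22033) and -5/12 + (1/132)*sqrt(22033).
Branch term (-1/10)*log(1 - ψ/(-1/2)): its argument vanishes at ψ = -1/2, a logarithmic branch point, modulus 1/2.
The radius of convergence is the smallest modulus among the singular points: 1/2.


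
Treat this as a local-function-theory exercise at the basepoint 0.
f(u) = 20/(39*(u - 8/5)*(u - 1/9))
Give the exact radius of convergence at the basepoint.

The radius of convergence is 1/9.

Denominator factor (u - 8/5): pole of order 1 at 8/5, modulus 8/5.
Denominator factor (u - 1/9): pole of order 1 at 1/9, modulus 1/9.
The radius of convergence is the smallest modulus among the singular points: 1/9.


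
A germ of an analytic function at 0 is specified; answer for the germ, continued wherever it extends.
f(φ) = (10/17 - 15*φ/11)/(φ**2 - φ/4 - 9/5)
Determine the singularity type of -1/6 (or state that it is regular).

Denominator factors: φ**2 - φ/4 - 9/5 = -623/360 at φ = -1/6 — none vanishes.
So the germ continues analytically to -1/6.

The point is a regular point.


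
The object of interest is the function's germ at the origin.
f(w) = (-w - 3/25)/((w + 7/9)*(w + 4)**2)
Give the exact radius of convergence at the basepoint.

Denominator factor (w + 7/9): pole of order 1 at -7/9, modulus 7/9.
Denominator factor (w + 4)^2: pole of order 2 at -4, modulus 4.
The radius of convergence is the smallest modulus among the singular points: 7/9.

The radius of convergence is 7/9.


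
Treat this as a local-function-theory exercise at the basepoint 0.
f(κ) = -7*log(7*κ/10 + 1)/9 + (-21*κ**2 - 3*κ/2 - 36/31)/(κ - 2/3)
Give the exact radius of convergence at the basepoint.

The radius of convergence is 2/3.

Denominator factor (κ - 2/3): pole of order 1 at 2/3, modulus 2/3.
Branch term (-7/9)*log(1 - κ/(-10/7)): its argument vanishes at κ = -10/7, a logarithmic branch point, modulus 10/7.
The radius of convergence is the smallest modulus among the singular points: 2/3.


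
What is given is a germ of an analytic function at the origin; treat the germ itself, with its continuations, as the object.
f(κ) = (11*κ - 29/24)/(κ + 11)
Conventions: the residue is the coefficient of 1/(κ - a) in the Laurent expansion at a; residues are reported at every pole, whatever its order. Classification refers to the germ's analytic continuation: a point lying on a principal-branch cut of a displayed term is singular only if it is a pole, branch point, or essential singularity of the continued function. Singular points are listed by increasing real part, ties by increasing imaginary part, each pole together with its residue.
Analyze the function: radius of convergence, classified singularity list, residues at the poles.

Denominator factor (κ + 11): pole of order 1 at -11, modulus 11.
The radius of convergence is the smallest modulus among the singular points: 11.
At the order-1 pole -11 set g(κ) = (κ - (-11))*f(κ) = 11*κ - 29/24.
Simple pole: residue = g(a) at a = -11, which is -2933/24.

Radius of convergence at 0: 11.
At -11: a pole of order 1; residue -2933/24.


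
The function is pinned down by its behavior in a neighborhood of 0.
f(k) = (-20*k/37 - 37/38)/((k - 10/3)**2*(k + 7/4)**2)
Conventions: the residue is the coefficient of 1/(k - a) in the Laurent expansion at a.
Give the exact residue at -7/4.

The residue is -3405312/159567643.

At the order-2 pole -7/4 set g(k) = (k - (-7/4))^2*f(k) = (-20*k/37 - 37/38)/(k - 10/3)**2.
Order-2 pole: residue = g'(a); g'(-7/4) = -3405312/159567643, so the residue is -3405312/159567643.


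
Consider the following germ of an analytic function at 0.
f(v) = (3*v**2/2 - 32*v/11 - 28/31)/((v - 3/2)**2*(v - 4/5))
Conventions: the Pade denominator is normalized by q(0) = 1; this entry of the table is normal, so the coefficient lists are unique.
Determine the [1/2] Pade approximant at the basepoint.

The Pade approximant has numerator coefficients [140/279, 6029978095/3270289231]; denominator coefficients [1, -61268990/28770873, 1571595767/1381001904].

Taylor coefficients needed (expand at 0): a_0 = 140/279, a_1 = 865/297, a_2 = 207385/36828, a_3 = 11504645/1325808.
Write the denominator as Q(v) = 1 + q1*v + q2*v^2. Requiring Q*f - P = O(v^4) with deg P <= 1 kills the coefficients of v^2..v^3 in Q*f:
  v^2: a_2 + q1*a_1 + q2*a_0 = 0, i.e. 207385/36828 + (865/297)*q1 + (140/279)*q2 = 0.
  v^3: a_3 + q1*a_2 + q2*a_1 = 0, i.e. 11504645/1325808 + (207385/36828)*q1 + (865/297)*q2 = 0.
Solving this linear system: q1 = -61268990/28770873, q2 = 1571595767/1381001904.
The numerator is Q*f truncated at degree 1: P0 = a_0 = 140/279; P1 = a_1 + q1*a_0 = 6029978095/3270289231.


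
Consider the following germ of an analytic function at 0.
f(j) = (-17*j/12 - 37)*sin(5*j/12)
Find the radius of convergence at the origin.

The radius of convergence is infinite.

The factor sin(5*j/12) is entire and contributes no finite singular point.
The polynomial part has no poles.
No finite singular points: the Taylor series at 0 converges everywhere.


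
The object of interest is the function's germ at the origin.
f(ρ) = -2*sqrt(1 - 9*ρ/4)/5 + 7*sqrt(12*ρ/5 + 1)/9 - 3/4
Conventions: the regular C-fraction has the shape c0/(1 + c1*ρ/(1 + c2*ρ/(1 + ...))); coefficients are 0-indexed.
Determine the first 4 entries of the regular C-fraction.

The regular C-fraction coefficients are [-67/180, 249/67, -1554669/444880, -42171743/229400048].

Taylor coefficients (expand at 0): a_0 = -67/180, a_1 = 83/60, a_2 = -491/1600, a_3 = 61233/64000.
c0 = a_0 = -67/180. Peel one level at a time: if S = 1 + c*ρ/S' with S'(0) = 1, then c is the ρ-coefficient of S and S' = c*ρ/(S - 1).
S_1 = c0/f = 1 + (249/67)*ρ + (4664007/359120)*ρ^2 + ...; c1 = 249/67.
S_2 = c1*ρ/(S_1 - 1) = 1 + (-1554669/444880)*ρ + (-5664861/8817920)*ρ^2 + ...; c2 = -1554669/444880.
S_3 = c2*ρ/(S_2 - 1) = 1 + (-42171743/229400048)*ρ + ...; c3 = -42171743/229400048.


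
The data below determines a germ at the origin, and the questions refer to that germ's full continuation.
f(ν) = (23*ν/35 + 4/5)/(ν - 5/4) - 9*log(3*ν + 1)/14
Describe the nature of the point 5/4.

The denominator factor ν - 5/4 vanishes at 5/4 and appears to the power 1; the numerator there equals 227/140, nonzero, and no other factor vanishes.
The branch terms are analytic at this point.
Hence a pole whose order is the multiplicity, 1.

The point is a pole of order 1.


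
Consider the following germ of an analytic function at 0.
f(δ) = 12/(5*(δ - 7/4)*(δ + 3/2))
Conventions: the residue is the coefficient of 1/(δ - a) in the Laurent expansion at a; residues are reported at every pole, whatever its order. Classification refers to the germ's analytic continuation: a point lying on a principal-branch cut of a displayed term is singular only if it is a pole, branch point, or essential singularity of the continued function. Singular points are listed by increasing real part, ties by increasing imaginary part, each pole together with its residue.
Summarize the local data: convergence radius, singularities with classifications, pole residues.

Denominator factor (δ - 7/4): pole of order 1 at 7/4, modulus 7/4.
Denominator factor (δ + 3/2): pole of order 1 at -3/2, modulus 3/2.
The radius of convergence is the smallest modulus among the singular points: 3/2.
At the order-1 pole -3/2 set g(δ) = (δ - (-3/2))*f(δ) = 12/(5*(δ - 7/4)).
Simple pole: residue = g(a) at a = -3/2, which is -48/65.
At the order-1 pole 7/4 set g(δ) = (δ - (7/4))*f(δ) = 12/(5*(δ + 3/2)).
Simple pole: residue = g(a) at a = 7/4, which is 48/65.
List the singular points by increasing real part (a conjugate pair: the negative imaginary part first).

Radius of convergence at 0: 3/2.
At -3/2: a pole of order 1; residue -48/65.
At 7/4: a pole of order 1; residue 48/65.


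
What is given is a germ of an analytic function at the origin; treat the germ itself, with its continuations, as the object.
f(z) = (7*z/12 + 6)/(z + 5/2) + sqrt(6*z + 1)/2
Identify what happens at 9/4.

Denominator factors: z + 5/2 = 19/4 at z = 9/4 — none vanishes.
Branch term sqrt(1 - z/(-1/6)): argument at 9/4 is 29/2, nonzero, so 9/4 is not its branch point (a point on a principal cut is still regular for the continued germ).
So the germ continues analytically to 9/4.

The point is a regular point.


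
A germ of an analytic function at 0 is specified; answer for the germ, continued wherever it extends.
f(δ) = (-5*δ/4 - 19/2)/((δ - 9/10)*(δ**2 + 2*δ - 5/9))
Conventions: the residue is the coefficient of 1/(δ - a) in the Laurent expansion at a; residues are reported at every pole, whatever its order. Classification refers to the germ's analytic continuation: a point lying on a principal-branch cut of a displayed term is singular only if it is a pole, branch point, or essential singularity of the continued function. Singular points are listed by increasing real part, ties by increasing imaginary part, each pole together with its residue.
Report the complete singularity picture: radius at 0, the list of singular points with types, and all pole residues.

Radius of convergence at 0: -1 + (1/3)*sqrt(14).
At -1 - (1/3)*sqrt(14): a pole of order 1; residue 19125/7396 - (95145/103544)*sqrt(14).
At -1 + (1/3)*sqrt(14): a pole of order 1; residue 19125/7396 + (95145/103544)*sqrt(14).
At 9/10: a pole of order 1; residue -19125/3698.


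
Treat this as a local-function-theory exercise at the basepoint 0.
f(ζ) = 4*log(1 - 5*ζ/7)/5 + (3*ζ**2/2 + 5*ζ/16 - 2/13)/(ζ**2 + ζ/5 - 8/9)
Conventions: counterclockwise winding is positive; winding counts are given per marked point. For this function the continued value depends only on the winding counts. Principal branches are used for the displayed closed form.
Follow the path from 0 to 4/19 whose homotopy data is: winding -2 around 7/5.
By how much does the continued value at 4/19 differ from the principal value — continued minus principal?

Continued minus principal equals -(16/5)*pi*i.

The rational part is single-valued and drops out of the difference; each branch term changes only by its own monodromy.
(4/5)*log(1 - ζ/(7/5)): each positive loop around 7/5 adds 2*pi*i to the log, so winding -2 contributes (4/5)*(-2)*2*pi*i = -(16/5)*pi*i.
Summing the contributions at ζ = 4/19 gives -(16/5)*pi*i.


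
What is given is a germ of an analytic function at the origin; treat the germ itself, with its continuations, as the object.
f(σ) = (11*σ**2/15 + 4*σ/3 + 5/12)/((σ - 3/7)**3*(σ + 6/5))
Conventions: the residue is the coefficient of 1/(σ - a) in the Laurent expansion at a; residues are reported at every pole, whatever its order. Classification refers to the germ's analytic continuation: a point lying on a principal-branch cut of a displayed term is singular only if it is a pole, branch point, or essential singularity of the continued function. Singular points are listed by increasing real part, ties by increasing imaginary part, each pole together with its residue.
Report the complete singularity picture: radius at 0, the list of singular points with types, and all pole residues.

Denominator factor (σ + 6/5): pole of order 1 at -6/5, modulus 6/5.
Denominator factor (σ - 3/7)^3: pole of order 3 at 3/7, modulus 3/7.
The radius of convergence is the smallest modulus among the singular points: 3/7.
At the order-1 pole -6/5 set g(σ) = (σ - (-6/5))*f(σ) = (11*σ**2/15 + 4*σ/3 + 5/12)/(σ - 3/7)**3.
Simple pole: residue = g(a) at a = -6/5, which is 65513/2222316.
At the order-3 pole 3/7 set g(σ) = (σ - (3/7))^3*f(σ) = (11*σ**2/15 + 4*σ/3 + 5/12)/(σ + 6/5).
Order-3 pole: residue = g''(a)/2; g''(3/7) = -65513/1111158, so the residue is -65513/2222316.
List the singular points by increasing real part (a conjugate pair: the negative imaginary part first).

Radius of convergence at 0: 3/7.
At -6/5: a pole of order 1; residue 65513/2222316.
At 3/7: a pole of order 3; residue -65513/2222316.


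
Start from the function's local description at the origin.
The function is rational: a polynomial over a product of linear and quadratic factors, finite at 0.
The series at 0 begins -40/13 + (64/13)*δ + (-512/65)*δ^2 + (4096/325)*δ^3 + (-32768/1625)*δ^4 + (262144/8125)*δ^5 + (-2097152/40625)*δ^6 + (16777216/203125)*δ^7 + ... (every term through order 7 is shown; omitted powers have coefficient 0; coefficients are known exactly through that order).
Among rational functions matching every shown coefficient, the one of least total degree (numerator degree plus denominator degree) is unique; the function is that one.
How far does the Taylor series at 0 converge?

The radius of convergence is 5/8.

No rational of total degree below 1 reproduces all 8 coefficients; solving the [0/1] Pade equations on them gives f(δ) = -25/(13*(δ + 5/8)), whose expansion matches every shown term.
Denominator factor (δ + 5/8): pole of order 1 at -5/8, modulus 5/8.
The radius of convergence is the smallest modulus among the singular points: 5/8.


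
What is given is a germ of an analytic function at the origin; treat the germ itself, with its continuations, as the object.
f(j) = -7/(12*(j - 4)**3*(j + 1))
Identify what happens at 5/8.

The point is a regular point.

Denominator factors: j - 4 = -27/8 at j = 5/8; j + 1 = 13/8 at j = 5/8 — none vanishes.
So the germ continues analytically to 5/8.


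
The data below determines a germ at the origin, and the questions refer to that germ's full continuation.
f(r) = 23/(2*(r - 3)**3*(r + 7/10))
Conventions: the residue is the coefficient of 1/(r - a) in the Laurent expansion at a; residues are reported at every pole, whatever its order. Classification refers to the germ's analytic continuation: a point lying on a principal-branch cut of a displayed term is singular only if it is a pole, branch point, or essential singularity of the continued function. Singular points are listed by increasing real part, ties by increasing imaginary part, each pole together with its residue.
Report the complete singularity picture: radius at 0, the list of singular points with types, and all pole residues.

Denominator factor (r + 7/10): pole of order 1 at -7/10, modulus 7/10.
Denominator factor (r - 3)^3: pole of order 3 at 3, modulus 3.
The radius of convergence is the smallest modulus among the singular points: 7/10.
At the order-1 pole -7/10 set g(r) = (r - (-7/10))*f(r) = 23/(2*(r - 3)**3).
Simple pole: residue = g(a) at a = -7/10, which is -11500/50653.
At the order-3 pole 3 set g(r) = (r - (3))^3*f(r) = 23/(2*(r + 7/10)).
Order-3 pole: residue = g''(a)/2; g''(3) = 23000/50653, so the residue is 11500/50653.
List the singular points by increasing real part (a conjugate pair: the negative imaginary part first).

Radius of convergence at 0: 7/10.
At -7/10: a pole of order 1; residue -11500/50653.
At 3: a pole of order 3; residue 11500/50653.


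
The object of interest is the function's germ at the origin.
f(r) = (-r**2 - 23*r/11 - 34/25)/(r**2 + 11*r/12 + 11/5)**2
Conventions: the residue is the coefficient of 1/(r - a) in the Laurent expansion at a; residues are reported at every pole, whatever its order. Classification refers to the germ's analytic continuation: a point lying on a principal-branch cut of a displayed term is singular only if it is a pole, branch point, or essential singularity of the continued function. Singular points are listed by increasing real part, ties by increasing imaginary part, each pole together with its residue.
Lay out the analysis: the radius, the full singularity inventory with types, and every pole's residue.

Radius of convergence at 0: (1/5)*sqrt(55).
At (-11/24) - ((1/120)*sqrt(28655))*i: a pole of order 2; residue -((224784/164221805)*sqrt(28655))*i.
At (-11/24) + ((1/120)*sqrt(28655))*i: a pole of order 2; residue ((224784/164221805)*sqrt(28655))*i.

Denominator factor (r**2 + 11*r/12 + 11/5)^2: discriminant -5731/720, complex-conjugate roots (-11/24) + ((1/120)*sqrt(28655))*i and (-11/24) - ((1/120)*sqrt(28655))*i; poles of order 2, moduli (1/5)*sqrt(55) and (1/5)*sqrt(55).
The radius of convergence is the smallest modulus among the singular points: (1/5)*sqrt(55).
The factor r**2 + 11*r/12 + 11/5 splits as (r - a)(r - a') with a = (-11/24) - ((1/120)*sqrt(28655))*i, a' = (-11/24) + ((1/120)*sqrt(28655))*i. At the order-2 pole a set g(r) = (r - a)^2*f(r) = [-r**2 - 23*r/11 - 34/25] / (r - a')^2.
Order-2 pole: residue = g'(a); g'((-11/24) - ((1/120)*sqrt(28655))*i) = -((224784/164221805)*sqrt(28655))*i, so the residue is -((224784/164221805)*sqrt(28655))*i.
The factor r**2 + 11*r/12 + 11/5 splits as (r - a)(r - a') with a = (-11/24) + ((1/120)*sqrt(28655))*i, a' = (-11/24) - ((1/120)*sqrt(28655))*i. At the order-2 pole a set g(r) = (r - a)^2*f(r) = [-r**2 - 23*r/11 - 34/25] / (r - a')^2.
Order-2 pole: residue = g'(a); g'((-11/24) + ((1/120)*sqrt(28655))*i) = ((224784/164221805)*sqrt(28655))*i, so the residue is ((224784/164221805)*sqrt(28655))*i.
List the singular points by increasing real part (a conjugate pair: the negative imaginary part first).


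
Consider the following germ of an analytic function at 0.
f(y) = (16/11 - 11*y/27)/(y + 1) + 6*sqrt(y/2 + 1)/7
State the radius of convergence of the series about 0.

Denominator factor (y + 1): pole of order 1 at -1, modulus 1.
Branch term (6/7)*sqrt(1 - y/(-2)): its argument vanishes at y = -2, a square-root branch point, modulus 2.
The radius of convergence is the smallest modulus among the singular points: 1.

The radius of convergence is 1.


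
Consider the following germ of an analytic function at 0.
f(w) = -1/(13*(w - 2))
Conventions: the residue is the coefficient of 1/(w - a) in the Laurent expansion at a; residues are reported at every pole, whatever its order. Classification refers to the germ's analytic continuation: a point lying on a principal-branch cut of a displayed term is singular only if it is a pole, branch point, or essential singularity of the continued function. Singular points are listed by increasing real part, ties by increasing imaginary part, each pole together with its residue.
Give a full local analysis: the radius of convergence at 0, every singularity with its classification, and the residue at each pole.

Denominator factor (w - 2): pole of order 1 at 2, modulus 2.
The radius of convergence is the smallest modulus among the singular points: 2.
At the order-1 pole 2 set g(w) = (w - (2))*f(w) = -1/13.
Simple pole: residue = g(a) at a = 2, which is -1/13.

Radius of convergence at 0: 2.
At 2: a pole of order 1; residue -1/13.


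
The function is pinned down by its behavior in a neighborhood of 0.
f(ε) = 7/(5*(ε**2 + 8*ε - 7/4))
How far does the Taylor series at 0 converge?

The radius of convergence is -4 + (1/2)*sqrt(71).

Denominator factor (ε**2 + 8*ε - 7/4): discriminant 71, real irrational roots -4 + (1/2)*sqrt(71) and -4 - (1/2)*sqrt(71); poles of order 1, moduli -4 + (1/2)*sqrt(71) and 4 + (1/2)*sqrt(71).
The radius of convergence is the smallest modulus among the singular points: -4 + (1/2)*sqrt(71).


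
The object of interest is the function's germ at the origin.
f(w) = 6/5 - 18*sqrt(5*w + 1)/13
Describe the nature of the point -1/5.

The term (-18/13)*sqrt(1 - w/(-1/5)) has argument 1 - -1/5/(-1/5) = 0 at -1/5: a square-root (algebraic, two-sheeted) branch point; the remaining terms are analytic or single-valued there.

The point is an algebraic (square-root) branch point.


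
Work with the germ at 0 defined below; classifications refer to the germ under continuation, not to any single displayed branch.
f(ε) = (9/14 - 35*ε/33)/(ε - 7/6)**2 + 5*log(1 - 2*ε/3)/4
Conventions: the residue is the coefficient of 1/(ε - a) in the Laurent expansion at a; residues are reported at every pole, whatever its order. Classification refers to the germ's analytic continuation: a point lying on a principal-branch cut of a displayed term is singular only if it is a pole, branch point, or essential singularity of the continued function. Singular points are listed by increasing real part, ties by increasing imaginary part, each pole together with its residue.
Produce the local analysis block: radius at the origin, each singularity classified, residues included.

Radius of convergence at 0: 7/6.
At 7/6: a pole of order 2; residue -35/33.
At 3/2: a logarithmic branch point.

Denominator factor (ε - 7/6)^2: pole of order 2 at 7/6, modulus 7/6.
Branch term (5/4)*log(1 - ε/(3/2)): its argument vanishes at ε = 3/2, a logarithmic branch point, modulus 3/2.
The radius of convergence is the smallest modulus among the singular points: 7/6.
The branch term is analytic at 7/6 and contributes nothing to the residue; only the rational part matters.
At the order-2 pole 7/6 set g(ε) = (ε - (7/6))^2*(rational part) = 9/14 - 35*ε/33.
Order-2 pole: residue = g'(a); g'(7/6) = -35/33, so the residue is -35/33.
List the singular points by increasing real part (a conjugate pair: the negative imaginary part first).


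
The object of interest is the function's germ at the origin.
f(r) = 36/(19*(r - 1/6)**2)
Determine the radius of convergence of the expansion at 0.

The radius of convergence is 1/6.

Denominator factor (r - 1/6)^2: pole of order 2 at 1/6, modulus 1/6.
The radius of convergence is the smallest modulus among the singular points: 1/6.


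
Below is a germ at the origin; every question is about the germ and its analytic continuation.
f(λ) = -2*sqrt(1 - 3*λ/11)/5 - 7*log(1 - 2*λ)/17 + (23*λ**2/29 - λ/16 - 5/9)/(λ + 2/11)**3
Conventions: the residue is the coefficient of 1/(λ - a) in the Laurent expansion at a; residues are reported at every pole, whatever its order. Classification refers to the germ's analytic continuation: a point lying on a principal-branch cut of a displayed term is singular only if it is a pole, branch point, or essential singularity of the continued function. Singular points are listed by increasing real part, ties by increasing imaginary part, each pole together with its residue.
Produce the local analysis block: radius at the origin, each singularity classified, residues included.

Radius of convergence at 0: 2/11.
At -2/11: a pole of order 3; residue 23/29.
At 1/2: a logarithmic branch point.
At 11/3: an algebraic (square-root) branch point.

Denominator factor (λ + 2/11)^3: pole of order 3 at -2/11, modulus 2/11.
Branch term (-7/17)*log(1 - λ/(1/2)): its argument vanishes at λ = 1/2, a logarithmic branch point, modulus 1/2.
Branch term (-2/5)*sqrt(1 - λ/(11/3)): its argument vanishes at λ = 11/3, a square-root branch point, modulus 11/3.
The radius of convergence is the smallest modulus among the singular points: 2/11.
The branch terms are analytic at -2/11 and contribute nothing to the residue; only the rational part matters.
At the order-3 pole -2/11 set g(λ) = (λ - (-2/11))^3*(rational part) = 23*λ**2/29 - λ/16 - 5/9.
Order-3 pole: residue = g''(a)/2; g''(-2/11) = 46/29, so the residue is 23/29.
List the singular points by increasing real part (a conjugate pair: the negative imaginary part first).


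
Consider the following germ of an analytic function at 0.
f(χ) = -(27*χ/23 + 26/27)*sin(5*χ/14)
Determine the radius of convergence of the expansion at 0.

The radius of convergence is infinite.

The factor -sin(5*χ/14) is entire and contributes no finite singular point.
The polynomial part has no poles.
No finite singular points: the Taylor series at 0 converges everywhere.


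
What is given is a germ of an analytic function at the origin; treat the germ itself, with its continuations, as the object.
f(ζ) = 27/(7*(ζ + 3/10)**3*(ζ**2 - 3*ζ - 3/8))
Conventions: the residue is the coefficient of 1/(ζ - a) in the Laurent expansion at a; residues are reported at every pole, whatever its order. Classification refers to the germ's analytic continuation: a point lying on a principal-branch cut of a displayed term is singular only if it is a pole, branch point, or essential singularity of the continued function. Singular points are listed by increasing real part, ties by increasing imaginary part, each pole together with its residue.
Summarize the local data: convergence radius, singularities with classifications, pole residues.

Radius of convergence at 0: -3/2 + (1/4)*sqrt(42).
At -3/10: a pole of order 3; residue 98760000/482447.
At 3/2 - (1/4)*sqrt(42): a pole of order 1; residue -49380000/482447 - (53352000/3377129)*sqrt(42).
At 3/2 + (1/4)*sqrt(42): a pole of order 1; residue -49380000/482447 + (53352000/3377129)*sqrt(42).


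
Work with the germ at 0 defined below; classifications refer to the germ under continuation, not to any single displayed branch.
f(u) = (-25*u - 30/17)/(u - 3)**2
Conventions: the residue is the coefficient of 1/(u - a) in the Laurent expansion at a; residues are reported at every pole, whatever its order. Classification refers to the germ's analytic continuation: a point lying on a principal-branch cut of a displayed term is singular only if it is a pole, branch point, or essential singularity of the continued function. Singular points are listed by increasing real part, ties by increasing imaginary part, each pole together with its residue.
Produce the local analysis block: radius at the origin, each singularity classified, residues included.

Radius of convergence at 0: 3.
At 3: a pole of order 2; residue -25.

Denominator factor (u - 3)^2: pole of order 2 at 3, modulus 3.
The radius of convergence is the smallest modulus among the singular points: 3.
At the order-2 pole 3 set g(u) = (u - (3))^2*f(u) = -25*u - 30/17.
Order-2 pole: residue = g'(a); g'(3) = -25, so the residue is -25.


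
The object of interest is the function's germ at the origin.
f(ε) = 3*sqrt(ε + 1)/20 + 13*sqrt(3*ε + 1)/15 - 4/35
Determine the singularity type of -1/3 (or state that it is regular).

The term (13/15)*sqrt(1 - ε/(-1/3)) has argument 1 - -1/3/(-1/3) = 0 at -1/3: a square-root (algebraic, two-sheeted) branch point; the remaining terms are analytic or single-valued there.

The point is an algebraic (square-root) branch point.


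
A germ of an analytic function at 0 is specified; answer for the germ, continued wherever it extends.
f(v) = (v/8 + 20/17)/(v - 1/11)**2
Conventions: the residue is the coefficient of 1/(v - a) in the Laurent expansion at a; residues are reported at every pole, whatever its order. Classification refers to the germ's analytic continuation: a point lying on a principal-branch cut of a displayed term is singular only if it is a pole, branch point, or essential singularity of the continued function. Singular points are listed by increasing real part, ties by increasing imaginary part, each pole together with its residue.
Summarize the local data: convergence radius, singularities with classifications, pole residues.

Denominator factor (v - 1/11)^2: pole of order 2 at 1/11, modulus 1/11.
The radius of convergence is the smallest modulus among the singular points: 1/11.
At the order-2 pole 1/11 set g(v) = (v - (1/11))^2*f(v) = v/8 + 20/17.
Order-2 pole: residue = g'(a); g'(1/11) = 1/8, so the residue is 1/8.

Radius of convergence at 0: 1/11.
At 1/11: a pole of order 2; residue 1/8.
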